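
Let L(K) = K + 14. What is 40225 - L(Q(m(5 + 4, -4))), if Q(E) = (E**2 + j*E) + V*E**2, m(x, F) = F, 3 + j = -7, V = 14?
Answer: 39931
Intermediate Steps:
j = -10 (j = -3 - 7 = -10)
Q(E) = -10*E + 15*E**2 (Q(E) = (E**2 - 10*E) + 14*E**2 = -10*E + 15*E**2)
L(K) = 14 + K
40225 - L(Q(m(5 + 4, -4))) = 40225 - (14 + 5*(-4)*(-2 + 3*(-4))) = 40225 - (14 + 5*(-4)*(-2 - 12)) = 40225 - (14 + 5*(-4)*(-14)) = 40225 - (14 + 280) = 40225 - 1*294 = 40225 - 294 = 39931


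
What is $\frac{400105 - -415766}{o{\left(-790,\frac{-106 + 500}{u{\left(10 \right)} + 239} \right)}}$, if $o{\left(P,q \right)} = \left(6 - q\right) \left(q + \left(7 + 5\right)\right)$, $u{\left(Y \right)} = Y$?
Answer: $\frac{50584817871}{3720200} \approx 13597.0$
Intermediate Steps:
$o{\left(P,q \right)} = \left(6 - q\right) \left(12 + q\right)$ ($o{\left(P,q \right)} = \left(6 - q\right) \left(q + 12\right) = \left(6 - q\right) \left(12 + q\right)$)
$\frac{400105 - -415766}{o{\left(-790,\frac{-106 + 500}{u{\left(10 \right)} + 239} \right)}} = \frac{400105 - -415766}{72 - \left(\frac{-106 + 500}{10 + 239}\right)^{2} - 6 \frac{-106 + 500}{10 + 239}} = \frac{400105 + 415766}{72 - \left(\frac{394}{249}\right)^{2} - 6 \cdot \frac{394}{249}} = \frac{815871}{72 - \left(394 \cdot \frac{1}{249}\right)^{2} - 6 \cdot 394 \cdot \frac{1}{249}} = \frac{815871}{72 - \left(\frac{394}{249}\right)^{2} - \frac{788}{83}} = \frac{815871}{72 - \frac{155236}{62001} - \frac{788}{83}} = \frac{815871}{\frac{3720200}{62001}} = 815871 \cdot \frac{62001}{3720200} = \frac{50584817871}{3720200}$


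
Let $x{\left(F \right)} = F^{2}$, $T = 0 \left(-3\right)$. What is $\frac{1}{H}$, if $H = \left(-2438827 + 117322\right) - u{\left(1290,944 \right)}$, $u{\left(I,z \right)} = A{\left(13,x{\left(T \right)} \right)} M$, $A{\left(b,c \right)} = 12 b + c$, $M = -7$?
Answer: $- \frac{1}{2320413} \approx -4.3096 \cdot 10^{-7}$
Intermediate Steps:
$T = 0$
$A{\left(b,c \right)} = c + 12 b$
$u{\left(I,z \right)} = -1092$ ($u{\left(I,z \right)} = \left(0^{2} + 12 \cdot 13\right) \left(-7\right) = \left(0 + 156\right) \left(-7\right) = 156 \left(-7\right) = -1092$)
$H = -2320413$ ($H = \left(-2438827 + 117322\right) - -1092 = -2321505 + 1092 = -2320413$)
$\frac{1}{H} = \frac{1}{-2320413} = - \frac{1}{2320413}$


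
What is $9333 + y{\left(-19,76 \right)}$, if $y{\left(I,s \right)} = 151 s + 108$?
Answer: $20917$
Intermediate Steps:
$y{\left(I,s \right)} = 108 + 151 s$
$9333 + y{\left(-19,76 \right)} = 9333 + \left(108 + 151 \cdot 76\right) = 9333 + \left(108 + 11476\right) = 9333 + 11584 = 20917$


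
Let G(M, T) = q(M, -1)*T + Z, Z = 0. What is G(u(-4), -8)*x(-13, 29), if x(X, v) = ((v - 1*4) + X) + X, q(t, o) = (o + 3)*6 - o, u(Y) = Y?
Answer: 104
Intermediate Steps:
q(t, o) = 18 + 5*o (q(t, o) = (3 + o)*6 - o = (18 + 6*o) - o = 18 + 5*o)
G(M, T) = 13*T (G(M, T) = (18 + 5*(-1))*T + 0 = (18 - 5)*T + 0 = 13*T + 0 = 13*T)
x(X, v) = -4 + v + 2*X (x(X, v) = ((v - 4) + X) + X = ((-4 + v) + X) + X = (-4 + X + v) + X = -4 + v + 2*X)
G(u(-4), -8)*x(-13, 29) = (13*(-8))*(-4 + 29 + 2*(-13)) = -104*(-4 + 29 - 26) = -104*(-1) = 104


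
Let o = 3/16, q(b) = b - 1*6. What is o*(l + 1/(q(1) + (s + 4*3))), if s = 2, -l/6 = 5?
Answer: -269/48 ≈ -5.6042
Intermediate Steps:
l = -30 (l = -6*5 = -30)
q(b) = -6 + b (q(b) = b - 6 = -6 + b)
o = 3/16 (o = 3*(1/16) = 3/16 ≈ 0.18750)
o*(l + 1/(q(1) + (s + 4*3))) = 3*(-30 + 1/((-6 + 1) + (2 + 4*3)))/16 = 3*(-30 + 1/(-5 + (2 + 12)))/16 = 3*(-30 + 1/(-5 + 14))/16 = 3*(-30 + 1/9)/16 = (3/16)*(-269/9) = -269/48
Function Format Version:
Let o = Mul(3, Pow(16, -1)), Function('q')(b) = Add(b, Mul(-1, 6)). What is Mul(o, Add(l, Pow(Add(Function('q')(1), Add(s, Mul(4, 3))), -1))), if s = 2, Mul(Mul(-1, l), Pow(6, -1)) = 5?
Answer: Rational(-269, 48) ≈ -5.6042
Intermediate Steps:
l = -30 (l = Mul(-6, 5) = -30)
Function('q')(b) = Add(-6, b) (Function('q')(b) = Add(b, -6) = Add(-6, b))
o = Rational(3, 16) (o = Mul(3, Rational(1, 16)) = Rational(3, 16) ≈ 0.18750)
Mul(o, Add(l, Pow(Add(Function('q')(1), Add(s, Mul(4, 3))), -1))) = Mul(Rational(3, 16), Add(-30, Pow(Add(Add(-6, 1), Add(2, Mul(4, 3))), -1))) = Mul(Rational(3, 16), Add(-30, Pow(Add(-5, Add(2, 12)), -1))) = Mul(Rational(3, 16), Add(-30, Pow(Add(-5, 14), -1))) = Mul(Rational(3, 16), Add(-30, Pow(9, -1))) = Mul(Rational(3, 16), Add(-30, Rational(1, 9))) = Mul(Rational(3, 16), Rational(-269, 9)) = Rational(-269, 48)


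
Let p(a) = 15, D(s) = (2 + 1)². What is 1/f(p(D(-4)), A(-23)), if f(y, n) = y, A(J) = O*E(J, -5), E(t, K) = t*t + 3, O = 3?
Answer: 1/15 ≈ 0.066667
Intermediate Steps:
E(t, K) = 3 + t² (E(t, K) = t² + 3 = 3 + t²)
D(s) = 9 (D(s) = 3² = 9)
A(J) = 9 + 3*J² (A(J) = 3*(3 + J²) = 9 + 3*J²)
1/f(p(D(-4)), A(-23)) = 1/15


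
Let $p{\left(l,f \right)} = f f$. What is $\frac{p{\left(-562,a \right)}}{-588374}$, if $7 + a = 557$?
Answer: $- \frac{151250}{294187} \approx -0.51413$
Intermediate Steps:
$a = 550$ ($a = -7 + 557 = 550$)
$p{\left(l,f \right)} = f^{2}$
$\frac{p{\left(-562,a \right)}}{-588374} = \frac{550^{2}}{-588374} = 302500 \left(- \frac{1}{588374}\right) = - \frac{151250}{294187}$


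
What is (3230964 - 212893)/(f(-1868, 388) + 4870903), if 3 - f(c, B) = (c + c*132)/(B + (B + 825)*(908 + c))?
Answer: 46227793507/74607663933 ≈ 0.61961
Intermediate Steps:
f(c, B) = 3 - 133*c/(B + (825 + B)*(908 + c)) (f(c, B) = 3 - (c + c*132)/(B + (B + 825)*(908 + c)) = 3 - (c + 132*c)/(B + (825 + B)*(908 + c)) = 3 - 133*c/(B + (825 + B)*(908 + c)))
(3230964 - 212893)/(f(-1868, 388) + 4870903) = (3230964 - 212893)/((2247300 + 2342*(-1868) + 2727*388 + 3*388*(-1868))/(749100 + 825*(-1868) + 909*388 + 388*(-1868)) + 4870903) = 3018071/((2247300 - 4374856 + 1058076 - 2174352)/(749100 - 1541100 + 352692 - 724784) + 4870903) = 3018071/(-3243832/(-1164092) + 4870903) = 3018071/(-1/1164092*(-3243832) + 4870903) = 3018071/(42682/15317 + 4870903) = 3018071/(74607663933/15317) = 3018071*(15317/74607663933) = 46227793507/74607663933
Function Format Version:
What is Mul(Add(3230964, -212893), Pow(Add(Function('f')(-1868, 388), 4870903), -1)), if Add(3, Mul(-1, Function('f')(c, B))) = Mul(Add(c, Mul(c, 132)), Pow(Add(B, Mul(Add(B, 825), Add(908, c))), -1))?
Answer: Rational(46227793507, 74607663933) ≈ 0.61961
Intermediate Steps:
Function('f')(c, B) = Add(3, Mul(-133, c, Pow(Add(B, Mul(Add(825, B), Add(908, c))), -1))) (Function('f')(c, B) = Add(3, Mul(-1, Mul(Add(c, Mul(c, 132)), Pow(Add(B, Mul(Add(B, 825), Add(908, c))), -1)))) = Add(3, Mul(-1, Mul(Add(c, Mul(132, c)), Pow(Add(B, Mul(Add(825, B), Add(908, c))), -1)))) = Add(3, Mul(-1, Mul(Mul(133, c), Pow(Add(B, Mul(Add(825, B), Add(908, c))), -1)))) = Add(3, Mul(-1, Mul(133, c, Pow(Add(B, Mul(Add(825, B), Add(908, c))), -1)))) = Add(3, Mul(-133, c, Pow(Add(B, Mul(Add(825, B), Add(908, c))), -1))))
Mul(Add(3230964, -212893), Pow(Add(Function('f')(-1868, 388), 4870903), -1)) = Mul(Add(3230964, -212893), Pow(Add(Mul(Pow(Add(749100, Mul(825, -1868), Mul(909, 388), Mul(388, -1868)), -1), Add(2247300, Mul(2342, -1868), Mul(2727, 388), Mul(3, 388, -1868))), 4870903), -1)) = Mul(3018071, Pow(Add(Mul(Pow(Add(749100, -1541100, 352692, -724784), -1), Add(2247300, -4374856, 1058076, -2174352)), 4870903), -1)) = Mul(3018071, Pow(Add(Mul(Pow(-1164092, -1), -3243832), 4870903), -1)) = Mul(3018071, Pow(Add(Mul(Rational(-1, 1164092), -3243832), 4870903), -1)) = Mul(3018071, Pow(Add(Rational(42682, 15317), 4870903), -1)) = Mul(3018071, Pow(Rational(74607663933, 15317), -1)) = Mul(3018071, Rational(15317, 74607663933)) = Rational(46227793507, 74607663933)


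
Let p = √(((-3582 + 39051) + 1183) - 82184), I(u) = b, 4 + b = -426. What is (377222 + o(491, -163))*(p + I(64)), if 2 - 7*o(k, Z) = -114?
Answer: -1135488100/7 + 5281340*I*√11383/7 ≈ -1.6221e+8 + 8.0496e+7*I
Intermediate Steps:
b = -430 (b = -4 - 426 = -430)
o(k, Z) = 116/7 (o(k, Z) = 2/7 - ⅐*(-114) = 2/7 + 114/7 = 116/7)
I(u) = -430
p = 2*I*√11383 (p = √((35469 + 1183) - 82184) = √(36652 - 82184) = √(-45532) = 2*I*√11383 ≈ 213.38*I)
(377222 + o(491, -163))*(p + I(64)) = (377222 + 116/7)*(2*I*√11383 - 430) = 2640670*(-430 + 2*I*√11383)/7 = -1135488100/7 + 5281340*I*√11383/7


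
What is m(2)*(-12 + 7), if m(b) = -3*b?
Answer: 30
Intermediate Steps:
m(2)*(-12 + 7) = (-3*2)*(-12 + 7) = -6*(-5) = 30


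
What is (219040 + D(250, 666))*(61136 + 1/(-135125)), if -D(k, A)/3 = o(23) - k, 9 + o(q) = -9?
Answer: 1816131723468156/135125 ≈ 1.3440e+10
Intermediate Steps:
o(q) = -18 (o(q) = -9 - 9 = -18)
D(k, A) = 54 + 3*k (D(k, A) = -3*(-18 - k) = 54 + 3*k)
(219040 + D(250, 666))*(61136 + 1/(-135125)) = (219040 + (54 + 3*250))*(61136 + 1/(-135125)) = (219040 + (54 + 750))*(61136 - 1/135125) = (219040 + 804)*(8261001999/135125) = 219844*(8261001999/135125) = 1816131723468156/135125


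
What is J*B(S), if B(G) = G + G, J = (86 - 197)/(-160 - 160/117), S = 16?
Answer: 12987/590 ≈ 22.012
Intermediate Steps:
J = 12987/18880 (J = -111/(-160 - 160*1/117) = -111/(-160 - 160/117) = -111/(-18880/117) = -111*(-117/18880) = 12987/18880 ≈ 0.68787)
B(G) = 2*G
J*B(S) = 12987*(2*16)/18880 = (12987/18880)*32 = 12987/590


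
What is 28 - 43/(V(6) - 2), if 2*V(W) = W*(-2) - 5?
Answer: 674/21 ≈ 32.095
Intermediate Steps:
V(W) = -5/2 - W (V(W) = (W*(-2) - 5)/2 = (-2*W - 5)/2 = (-5 - 2*W)/2 = -5/2 - W)
28 - 43/(V(6) - 2) = 28 - 43/((-5/2 - 1*6) - 2) = 28 - 43/((-5/2 - 6) - 2) = 28 - 43/(-17/2 - 2) = 28 - 43/(-21/2) = 28 - 2/21*(-43) = 28 + 86/21 = 674/21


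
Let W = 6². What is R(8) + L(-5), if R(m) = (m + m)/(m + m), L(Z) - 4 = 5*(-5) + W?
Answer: 16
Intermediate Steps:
W = 36
L(Z) = 15 (L(Z) = 4 + (5*(-5) + 36) = 4 + (-25 + 36) = 4 + 11 = 15)
R(m) = 1 (R(m) = (2*m)/((2*m)) = (2*m)*(1/(2*m)) = 1)
R(8) + L(-5) = 1 + 15 = 16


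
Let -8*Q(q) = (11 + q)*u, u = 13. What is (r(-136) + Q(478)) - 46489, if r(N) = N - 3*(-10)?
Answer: -379117/8 ≈ -47390.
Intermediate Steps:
Q(q) = -143/8 - 13*q/8 (Q(q) = -(11 + q)*13/8 = -(143 + 13*q)/8 = -143/8 - 13*q/8)
r(N) = 30 + N (r(N) = N + 30 = 30 + N)
(r(-136) + Q(478)) - 46489 = ((30 - 136) + (-143/8 - 13/8*478)) - 46489 = (-106 + (-143/8 - 3107/4)) - 46489 = (-106 - 6357/8) - 46489 = -7205/8 - 46489 = -379117/8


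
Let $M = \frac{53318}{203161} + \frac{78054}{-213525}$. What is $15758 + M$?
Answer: $\frac{227858939695402}{14459984175} \approx 15758.0$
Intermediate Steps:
$M = - \frac{1490934248}{14459984175}$ ($M = 53318 \cdot \frac{1}{203161} + 78054 \left(- \frac{1}{213525}\right) = \frac{53318}{203161} - \frac{26018}{71175} = - \frac{1490934248}{14459984175} \approx -0.10311$)
$15758 + M = 15758 - \frac{1490934248}{14459984175} = \frac{227858939695402}{14459984175}$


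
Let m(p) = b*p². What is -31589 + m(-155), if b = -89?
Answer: -2169814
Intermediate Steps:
m(p) = -89*p²
-31589 + m(-155) = -31589 - 89*(-155)² = -31589 - 89*24025 = -31589 - 2138225 = -2169814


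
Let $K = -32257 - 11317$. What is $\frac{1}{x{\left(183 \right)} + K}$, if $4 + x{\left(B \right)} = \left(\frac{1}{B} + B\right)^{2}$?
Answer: $- \frac{33489}{337803542} \approx -9.9138 \cdot 10^{-5}$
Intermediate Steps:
$x{\left(B \right)} = -4 + \left(B + \frac{1}{B}\right)^{2}$ ($x{\left(B \right)} = -4 + \left(\frac{1}{B} + B\right)^{2} = -4 + \left(B + \frac{1}{B}\right)^{2}$)
$K = -43574$
$\frac{1}{x{\left(183 \right)} + K} = \frac{1}{\left(-2 + \frac{1}{33489} + 183^{2}\right) - 43574} = \frac{1}{\left(-2 + \frac{1}{33489} + 33489\right) - 43574} = \frac{1}{\frac{1121446144}{33489} - 43574} = \frac{1}{- \frac{337803542}{33489}} = - \frac{33489}{337803542}$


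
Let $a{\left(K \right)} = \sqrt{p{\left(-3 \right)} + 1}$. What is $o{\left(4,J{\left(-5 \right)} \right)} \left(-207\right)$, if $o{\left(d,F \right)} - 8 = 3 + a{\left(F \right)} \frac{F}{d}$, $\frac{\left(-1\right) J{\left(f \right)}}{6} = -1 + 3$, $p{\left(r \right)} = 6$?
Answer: $-2277 + 621 \sqrt{7} \approx -633.99$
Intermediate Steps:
$a{\left(K \right)} = \sqrt{7}$ ($a{\left(K \right)} = \sqrt{6 + 1} = \sqrt{7}$)
$J{\left(f \right)} = -12$ ($J{\left(f \right)} = - 6 \left(-1 + 3\right) = \left(-6\right) 2 = -12$)
$o{\left(d,F \right)} = 11 + \frac{F \sqrt{7}}{d}$ ($o{\left(d,F \right)} = 8 + \left(3 + \sqrt{7} \frac{F}{d}\right) = 8 + \left(3 + \frac{F \sqrt{7}}{d}\right) = 11 + \frac{F \sqrt{7}}{d}$)
$o{\left(4,J{\left(-5 \right)} \right)} \left(-207\right) = \left(11 - \frac{12 \sqrt{7}}{4}\right) \left(-207\right) = \left(11 - 12 \sqrt{7} \cdot \frac{1}{4}\right) \left(-207\right) = \left(11 - 3 \sqrt{7}\right) \left(-207\right) = -2277 + 621 \sqrt{7}$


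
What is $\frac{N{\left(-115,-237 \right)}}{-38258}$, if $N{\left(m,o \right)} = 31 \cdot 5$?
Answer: $- \frac{155}{38258} \approx -0.0040514$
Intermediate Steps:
$N{\left(m,o \right)} = 155$
$\frac{N{\left(-115,-237 \right)}}{-38258} = \frac{155}{-38258} = 155 \left(- \frac{1}{38258}\right) = - \frac{155}{38258}$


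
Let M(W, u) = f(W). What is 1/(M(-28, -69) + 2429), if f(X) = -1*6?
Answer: 1/2423 ≈ 0.00041271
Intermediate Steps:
f(X) = -6
M(W, u) = -6
1/(M(-28, -69) + 2429) = 1/(-6 + 2429) = 1/2423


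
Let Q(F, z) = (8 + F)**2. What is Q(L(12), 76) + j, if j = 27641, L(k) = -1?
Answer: 27690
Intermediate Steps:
Q(L(12), 76) + j = (8 - 1)**2 + 27641 = 7**2 + 27641 = 49 + 27641 = 27690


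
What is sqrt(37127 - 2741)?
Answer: sqrt(34386) ≈ 185.43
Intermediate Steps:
sqrt(37127 - 2741) = sqrt(34386)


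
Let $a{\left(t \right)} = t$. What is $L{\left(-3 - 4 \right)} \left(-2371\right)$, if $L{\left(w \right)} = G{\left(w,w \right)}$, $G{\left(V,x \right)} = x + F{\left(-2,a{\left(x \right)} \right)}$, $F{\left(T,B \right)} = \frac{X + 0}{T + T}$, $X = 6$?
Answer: $\frac{40307}{2} \approx 20154.0$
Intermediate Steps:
$F{\left(T,B \right)} = \frac{3}{T}$ ($F{\left(T,B \right)} = \frac{6 + 0}{T + T} = \frac{6}{2 T} = 6 \frac{1}{2 T} = \frac{3}{T}$)
$G{\left(V,x \right)} = - \frac{3}{2} + x$ ($G{\left(V,x \right)} = x + \frac{3}{-2} = x + 3 \left(- \frac{1}{2}\right) = x - \frac{3}{2} = - \frac{3}{2} + x$)
$L{\left(w \right)} = - \frac{3}{2} + w$
$L{\left(-3 - 4 \right)} \left(-2371\right) = \left(- \frac{3}{2} - 7\right) \left(-2371\right) = \left(- \frac{17}{2}\right) \left(-2371\right) = \frac{40307}{2}$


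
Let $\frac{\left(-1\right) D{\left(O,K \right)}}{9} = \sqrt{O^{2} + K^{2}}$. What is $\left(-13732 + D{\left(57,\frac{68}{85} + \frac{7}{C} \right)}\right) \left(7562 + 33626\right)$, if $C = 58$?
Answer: $-565593616 - \frac{556038 \sqrt{30368021}}{145} \approx -5.8673 \cdot 10^{8}$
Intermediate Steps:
$D{\left(O,K \right)} = - 9 \sqrt{K^{2} + O^{2}}$ ($D{\left(O,K \right)} = - 9 \sqrt{O^{2} + K^{2}} = - 9 \sqrt{K^{2} + O^{2}}$)
$\left(-13732 + D{\left(57,\frac{68}{85} + \frac{7}{C} \right)}\right) \left(7562 + 33626\right) = \left(-13732 - 9 \sqrt{\left(\frac{68}{85} + \frac{7}{58}\right)^{2} + 57^{2}}\right) \left(7562 + 33626\right) = \left(-13732 - 9 \sqrt{\left(68 \cdot \frac{1}{85} + 7 \cdot \frac{1}{58}\right)^{2} + 3249}\right) 41188 = \left(-13732 - 9 \sqrt{\left(\frac{4}{5} + \frac{7}{58}\right)^{2} + 3249}\right) 41188 = \left(-13732 - 9 \sqrt{\left(\frac{267}{290}\right)^{2} + 3249}\right) 41188 = \left(-13732 - 9 \sqrt{\frac{71289}{84100} + 3249}\right) 41188 = \left(-13732 - 9 \sqrt{\frac{273312189}{84100}}\right) 41188 = \left(-13732 - 9 \frac{3 \sqrt{30368021}}{290}\right) 41188 = \left(-13732 - \frac{27 \sqrt{30368021}}{290}\right) 41188 = -565593616 - \frac{556038 \sqrt{30368021}}{145}$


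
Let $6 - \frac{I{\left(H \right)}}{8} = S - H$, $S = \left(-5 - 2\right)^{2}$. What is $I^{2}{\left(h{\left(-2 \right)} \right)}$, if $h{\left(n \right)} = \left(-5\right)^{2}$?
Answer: $20736$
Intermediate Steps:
$h{\left(n \right)} = 25$
$S = 49$ ($S = \left(-7\right)^{2} = 49$)
$I{\left(H \right)} = -344 + 8 H$ ($I{\left(H \right)} = 48 - 8 \left(49 - H\right) = 48 + \left(-392 + 8 H\right) = -344 + 8 H$)
$I^{2}{\left(h{\left(-2 \right)} \right)} = \left(-344 + 8 \cdot 25\right)^{2} = \left(-344 + 200\right)^{2} = \left(-144\right)^{2} = 20736$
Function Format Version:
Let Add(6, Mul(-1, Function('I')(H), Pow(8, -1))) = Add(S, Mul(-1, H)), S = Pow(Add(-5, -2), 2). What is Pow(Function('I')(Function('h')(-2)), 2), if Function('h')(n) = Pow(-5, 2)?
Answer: 20736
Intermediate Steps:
Function('h')(n) = 25
S = 49 (S = Pow(-7, 2) = 49)
Function('I')(H) = Add(-344, Mul(8, H)) (Function('I')(H) = Add(48, Mul(-8, Add(49, Mul(-1, H)))) = Add(48, Add(-392, Mul(8, H))) = Add(-344, Mul(8, H)))
Pow(Function('I')(Function('h')(-2)), 2) = Pow(Add(-344, Mul(8, 25)), 2) = Pow(Add(-344, 200), 2) = Pow(-144, 2) = 20736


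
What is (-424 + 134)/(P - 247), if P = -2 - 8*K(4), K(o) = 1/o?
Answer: 290/251 ≈ 1.1554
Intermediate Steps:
P = -4 (P = -2 - 8/4 = -2 - 8*1/4 = -2 - 2 = -4)
(-424 + 134)/(P - 247) = (-424 + 134)/(-4 - 247) = -290/(-251) = -290*(-1/251) = 290/251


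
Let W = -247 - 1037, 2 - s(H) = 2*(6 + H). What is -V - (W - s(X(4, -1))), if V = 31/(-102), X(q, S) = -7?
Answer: 131407/102 ≈ 1288.3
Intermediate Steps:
s(H) = -10 - 2*H (s(H) = 2 - 2*(6 + H) = 2 - (12 + 2*H) = 2 + (-12 - 2*H) = -10 - 2*H)
V = -31/102 (V = -1/102*31 = -31/102 ≈ -0.30392)
W = -1284
-V - (W - s(X(4, -1))) = -1*(-31/102) - (-1284 - (-10 - 2*(-7))) = 31/102 - (-1284 - (-10 + 14)) = 31/102 - (-1284 - 1*4) = 31/102 - (-1284 - 4) = 31/102 - 1*(-1288) = 31/102 + 1288 = 131407/102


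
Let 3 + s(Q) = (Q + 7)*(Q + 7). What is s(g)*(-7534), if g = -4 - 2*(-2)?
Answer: -346564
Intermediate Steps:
g = 0 (g = -4 + 4 = 0)
s(Q) = -3 + (7 + Q)**2 (s(Q) = -3 + (Q + 7)*(Q + 7) = -3 + (7 + Q)*(7 + Q) = -3 + (7 + Q)**2)
s(g)*(-7534) = (-3 + (7 + 0)**2)*(-7534) = (-3 + 7**2)*(-7534) = (-3 + 49)*(-7534) = 46*(-7534) = -346564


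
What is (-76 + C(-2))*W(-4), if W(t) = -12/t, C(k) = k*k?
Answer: -216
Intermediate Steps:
C(k) = k²
(-76 + C(-2))*W(-4) = (-76 + (-2)²)*(-12/(-4)) = (-76 + 4)*(-12*(-¼)) = -72*3 = -216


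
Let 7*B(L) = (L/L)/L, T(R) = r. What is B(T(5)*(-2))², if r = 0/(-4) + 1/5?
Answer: 25/196 ≈ 0.12755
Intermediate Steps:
r = ⅕ (r = 0*(-¼) + 1*(⅕) = 0 + ⅕ = ⅕ ≈ 0.20000)
T(R) = ⅕
B(L) = 1/(7*L) (B(L) = ((L/L)/L)/7 = (1/L)/7 = 1/(7*L))
B(T(5)*(-2))² = (1/(7*(((⅕)*(-2)))))² = (1/(7*(-⅖)))² = ((⅐)*(-5/2))² = (-5/14)² = 25/196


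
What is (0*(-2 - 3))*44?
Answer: 0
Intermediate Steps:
(0*(-2 - 3))*44 = (0*(-5))*44 = 0*44 = 0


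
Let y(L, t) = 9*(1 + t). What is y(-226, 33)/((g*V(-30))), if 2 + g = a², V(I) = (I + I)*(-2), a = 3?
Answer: 51/140 ≈ 0.36429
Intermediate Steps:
y(L, t) = 9 + 9*t
V(I) = -4*I (V(I) = (2*I)*(-2) = -4*I)
g = 7 (g = -2 + 3² = -2 + 9 = 7)
y(-226, 33)/((g*V(-30))) = (9 + 9*33)/((7*(-4*(-30)))) = (9 + 297)/((7*120)) = 306/840 = 306*(1/840) = 51/140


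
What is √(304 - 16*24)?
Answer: 4*I*√5 ≈ 8.9443*I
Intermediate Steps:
√(304 - 16*24) = √(304 - 384) = √(-80) = 4*I*√5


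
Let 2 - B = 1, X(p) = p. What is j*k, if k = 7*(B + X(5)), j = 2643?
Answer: 111006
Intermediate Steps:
B = 1 (B = 2 - 1*1 = 2 - 1 = 1)
k = 42 (k = 7*(1 + 5) = 7*6 = 42)
j*k = 2643*42 = 111006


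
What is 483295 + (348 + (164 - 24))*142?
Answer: 552591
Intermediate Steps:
483295 + (348 + (164 - 24))*142 = 483295 + (348 + 140)*142 = 483295 + 488*142 = 483295 + 69296 = 552591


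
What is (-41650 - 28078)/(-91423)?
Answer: 69728/91423 ≈ 0.76270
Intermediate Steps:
(-41650 - 28078)/(-91423) = -69728*(-1/91423) = 69728/91423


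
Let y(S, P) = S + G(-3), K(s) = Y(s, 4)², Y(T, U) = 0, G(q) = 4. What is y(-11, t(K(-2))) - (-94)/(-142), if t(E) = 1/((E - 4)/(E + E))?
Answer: -544/71 ≈ -7.6620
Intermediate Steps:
K(s) = 0 (K(s) = 0² = 0)
t(E) = 2*E/(-4 + E) (t(E) = 1/((-4 + E)/((2*E))) = 1/((-4 + E)*(1/(2*E))) = 1/((-4 + E)/(2*E)) = 2*E/(-4 + E))
y(S, P) = 4 + S (y(S, P) = S + 4 = 4 + S)
y(-11, t(K(-2))) - (-94)/(-142) = (4 - 11) - (-94)/(-142) = -7 - (-94)*(-1)/142 = -7 - 1*47/71 = -7 - 47/71 = -544/71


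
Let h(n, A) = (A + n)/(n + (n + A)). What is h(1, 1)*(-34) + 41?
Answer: 55/3 ≈ 18.333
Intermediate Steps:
h(n, A) = (A + n)/(A + 2*n) (h(n, A) = (A + n)/(n + (A + n)) = (A + n)/(A + 2*n))
h(1, 1)*(-34) + 41 = ((1 + 1)/(1 + 2*1))*(-34) + 41 = (2/(1 + 2))*(-34) + 41 = (2/3)*(-34) + 41 = ((⅓)*2)*(-34) + 41 = (⅔)*(-34) + 41 = -68/3 + 41 = 55/3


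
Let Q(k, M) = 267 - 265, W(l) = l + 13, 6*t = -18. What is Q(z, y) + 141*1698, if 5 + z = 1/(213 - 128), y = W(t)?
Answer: 239420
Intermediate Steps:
t = -3 (t = (⅙)*(-18) = -3)
W(l) = 13 + l
y = 10 (y = 13 - 3 = 10)
z = -424/85 (z = -5 + 1/(213 - 128) = -5 + 1/85 = -424/85 ≈ -4.9882)
Q(k, M) = 2
Q(z, y) + 141*1698 = 2 + 141*1698 = 2 + 239418 = 239420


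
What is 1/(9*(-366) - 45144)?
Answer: -1/48438 ≈ -2.0645e-5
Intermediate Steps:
1/(9*(-366) - 45144) = 1/(-3294 - 45144) = 1/(-48438) = -1/48438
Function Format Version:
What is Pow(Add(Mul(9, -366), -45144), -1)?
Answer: Rational(-1, 48438) ≈ -2.0645e-5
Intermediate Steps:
Pow(Add(Mul(9, -366), -45144), -1) = Pow(Add(-3294, -45144), -1) = Pow(-48438, -1) = Rational(-1, 48438)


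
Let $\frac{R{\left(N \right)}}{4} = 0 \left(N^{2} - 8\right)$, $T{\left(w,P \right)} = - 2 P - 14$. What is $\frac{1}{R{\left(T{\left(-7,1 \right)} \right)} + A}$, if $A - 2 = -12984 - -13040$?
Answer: $\frac{1}{58} \approx 0.017241$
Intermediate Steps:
$A = 58$ ($A = 2 - -56 = 2 + \left(-12984 + 13040\right) = 2 + 56 = 58$)
$T{\left(w,P \right)} = -14 - 2 P$
$R{\left(N \right)} = 0$ ($R{\left(N \right)} = 4 \cdot 0 \left(N^{2} - 8\right) = 4 \cdot 0 \left(-8 + N^{2}\right) = 4 \cdot 0 = 0$)
$\frac{1}{R{\left(T{\left(-7,1 \right)} \right)} + A} = \frac{1}{0 + 58} = \frac{1}{58}$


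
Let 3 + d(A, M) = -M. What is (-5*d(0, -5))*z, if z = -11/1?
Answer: 110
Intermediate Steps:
d(A, M) = -3 - M
z = -11 ≈ -11.000
(-5*d(0, -5))*z = -5*(-3 - 1*(-5))*(-11) = -5*(-3 + 5)*(-11) = -5*2*(-11) = -10*(-11) = 110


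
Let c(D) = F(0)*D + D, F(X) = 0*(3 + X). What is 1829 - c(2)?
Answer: 1827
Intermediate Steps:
F(X) = 0
c(D) = D (c(D) = 0*D + D = 0 + D = D)
1829 - c(2) = 1829 - 1*2 = 1829 - 2 = 1827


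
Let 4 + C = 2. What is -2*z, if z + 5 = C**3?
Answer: 26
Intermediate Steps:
C = -2 (C = -4 + 2 = -2)
z = -13 (z = -5 + (-2)**3 = -5 - 8 = -13)
-2*z = -2*(-13) = 26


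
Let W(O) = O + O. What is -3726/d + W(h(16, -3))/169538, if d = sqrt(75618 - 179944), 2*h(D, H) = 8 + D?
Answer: 12/84769 + 1863*I*sqrt(104326)/52163 ≈ 0.00014156 + 11.536*I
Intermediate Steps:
h(D, H) = 4 + D/2 (h(D, H) = (8 + D)/2 = 4 + D/2)
W(O) = 2*O
d = I*sqrt(104326) (d = sqrt(-104326) = I*sqrt(104326) ≈ 323.0*I)
-3726/d + W(h(16, -3))/169538 = -3726*(-I*sqrt(104326)/104326) + (2*(4 + (1/2)*16))/169538 = -(-1863)*I*sqrt(104326)/52163 + (2*(4 + 8))*(1/169538) = 1863*I*sqrt(104326)/52163 + (2*12)*(1/169538) = 1863*I*sqrt(104326)/52163 + 24*(1/169538) = 1863*I*sqrt(104326)/52163 + 12/84769 = 12/84769 + 1863*I*sqrt(104326)/52163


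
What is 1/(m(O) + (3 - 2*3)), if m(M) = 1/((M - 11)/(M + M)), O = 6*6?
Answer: -25/3 ≈ -8.3333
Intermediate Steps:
O = 36
m(M) = 2*M/(-11 + M) (m(M) = 1/((-11 + M)/((2*M))) = 1/((-11 + M)*(1/(2*M))) = 1/((-11 + M)/(2*M)) = 2*M/(-11 + M))
1/(m(O) + (3 - 2*3)) = 1/(2*36/(-11 + 36) + (3 - 2*3)) = 1/(2*36/25 + (3 - 6)) = 1/(2*36*(1/25) - 3) = 1/(72/25 - 3) = 1/(-3/25) = -25/3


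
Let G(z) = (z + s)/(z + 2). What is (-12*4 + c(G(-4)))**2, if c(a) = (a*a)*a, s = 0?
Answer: 1600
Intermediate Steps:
G(z) = z/(2 + z) (G(z) = (z + 0)/(z + 2) = z/(2 + z))
c(a) = a**3 (c(a) = a**2*a = a**3)
(-12*4 + c(G(-4)))**2 = (-12*4 + (-4/(2 - 4))**3)**2 = (-48 + (-4/(-2))**3)**2 = (-48 + (-4*(-1/2))**3)**2 = (-48 + 2**3)**2 = (-48 + 8)**2 = (-40)**2 = 1600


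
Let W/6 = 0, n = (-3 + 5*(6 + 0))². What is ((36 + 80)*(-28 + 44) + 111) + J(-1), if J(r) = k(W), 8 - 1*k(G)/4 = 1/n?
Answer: 1457267/729 ≈ 1999.0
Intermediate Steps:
n = 729 (n = (-3 + 5*6)² = (-3 + 30)² = 27² = 729)
W = 0 (W = 6*0 = 0)
k(G) = 23324/729 (k(G) = 32 - 4/729 = 23324/729)
J(r) = 23324/729
((36 + 80)*(-28 + 44) + 111) + J(-1) = ((36 + 80)*(-28 + 44) + 111) + 23324/729 = (116*16 + 111) + 23324/729 = (1856 + 111) + 23324/729 = 1967 + 23324/729 = 1457267/729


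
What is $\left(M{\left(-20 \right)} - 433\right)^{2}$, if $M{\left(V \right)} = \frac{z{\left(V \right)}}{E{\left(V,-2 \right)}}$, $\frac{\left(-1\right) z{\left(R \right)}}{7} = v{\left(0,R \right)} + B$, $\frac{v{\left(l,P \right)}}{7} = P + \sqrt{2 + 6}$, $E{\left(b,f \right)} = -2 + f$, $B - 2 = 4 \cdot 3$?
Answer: $\frac{1713051}{4} - \frac{64043 \sqrt{2}}{2} \approx 3.8298 \cdot 10^{5}$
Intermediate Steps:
$B = 14$ ($B = 2 + 4 \cdot 3 = 2 + 12 = 14$)
$v{\left(l,P \right)} = 7 P + 14 \sqrt{2}$ ($v{\left(l,P \right)} = 7 \left(P + \sqrt{2 + 6}\right) = 7 \left(P + \sqrt{8}\right) = 7 \left(P + 2 \sqrt{2}\right) = 7 P + 14 \sqrt{2}$)
$z{\left(R \right)} = -98 - 98 \sqrt{2} - 49 R$ ($z{\left(R \right)} = - 7 \left(\left(7 R + 14 \sqrt{2}\right) + 14\right) = - 7 \left(14 + 7 R + 14 \sqrt{2}\right) = -98 - 98 \sqrt{2} - 49 R$)
$M{\left(V \right)} = \frac{49}{2} + \frac{49 \sqrt{2}}{2} + \frac{49 V}{4}$ ($M{\left(V \right)} = \frac{-98 - 98 \sqrt{2} - 49 V}{-2 - 2} = \frac{-98 - 98 \sqrt{2} - 49 V}{-4} = \left(-98 - 98 \sqrt{2} - 49 V\right) \left(- \frac{1}{4}\right) = \frac{49}{2} + \frac{49 \sqrt{2}}{2} + \frac{49 V}{4}$)
$\left(M{\left(-20 \right)} - 433\right)^{2} = \left(\left(\frac{49}{2} + \frac{49 \sqrt{2}}{2} + \frac{49}{4} \left(-20\right)\right) - 433\right)^{2} = \left(\left(\frac{49}{2} + \frac{49 \sqrt{2}}{2} - 245\right) - 433\right)^{2} = \left(\left(- \frac{441}{2} + \frac{49 \sqrt{2}}{2}\right) - 433\right)^{2} = \left(- \frac{1307}{2} + \frac{49 \sqrt{2}}{2}\right)^{2}$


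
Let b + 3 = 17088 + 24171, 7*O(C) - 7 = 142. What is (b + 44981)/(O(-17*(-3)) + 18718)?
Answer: 603659/131175 ≈ 4.6019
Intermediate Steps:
O(C) = 149/7 (O(C) = 1 + (⅐)*142 = 1 + 142/7 = 149/7)
b = 41256 (b = -3 + (17088 + 24171) = -3 + 41259 = 41256)
(b + 44981)/(O(-17*(-3)) + 18718) = (41256 + 44981)/(149/7 + 18718) = 86237/(131175/7) = 86237*(7/131175) = 603659/131175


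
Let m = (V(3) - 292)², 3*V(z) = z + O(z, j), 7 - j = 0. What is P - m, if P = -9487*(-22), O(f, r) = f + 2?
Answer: 1125002/9 ≈ 1.2500e+5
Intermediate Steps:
j = 7 (j = 7 - 1*0 = 7 + 0 = 7)
O(f, r) = 2 + f
V(z) = ⅔ + 2*z/3 (V(z) = (z + (2 + z))/3 = (2 + 2*z)/3 = ⅔ + 2*z/3)
m = 753424/9 (m = ((⅔ + (⅔)*3) - 292)² = ((⅔ + 2) - 292)² = (8/3 - 292)² = (-868/3)² = 753424/9 ≈ 83714.)
P = 208714
P - m = 208714 - 1*753424/9 = 208714 - 753424/9 = 1125002/9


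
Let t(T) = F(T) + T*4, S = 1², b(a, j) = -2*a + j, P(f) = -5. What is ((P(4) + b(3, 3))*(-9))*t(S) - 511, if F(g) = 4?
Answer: 65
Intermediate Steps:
b(a, j) = j - 2*a
S = 1
t(T) = 4 + 4*T (t(T) = 4 + T*4 = 4 + 4*T)
((P(4) + b(3, 3))*(-9))*t(S) - 511 = ((-5 + (3 - 2*3))*(-9))*(4 + 4*1) - 511 = ((-5 + (3 - 6))*(-9))*(4 + 4) - 511 = ((-5 - 3)*(-9))*8 - 511 = -8*(-9)*8 - 511 = 72*8 - 511 = 576 - 511 = 65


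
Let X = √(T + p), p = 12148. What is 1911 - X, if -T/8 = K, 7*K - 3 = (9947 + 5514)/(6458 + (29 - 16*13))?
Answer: 1911 - 2*√119674748505/6279 ≈ 1800.8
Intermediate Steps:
K = 34298/43953 (K = 3/7 + ((9947 + 5514)/(6458 + (29 - 16*13)))/7 = 3/7 + (15461/(6458 + (29 - 208)))/7 = 3/7 + (15461/(6458 - 179))/7 = 3/7 + (15461/6279)/7 = 3/7 + (15461*(1/6279))/7 = 3/7 + (⅐)*(15461/6279) = 3/7 + 15461/43953 = 34298/43953 ≈ 0.78033)
T = -274384/43953 (T = -8*34298/43953 = -274384/43953 ≈ -6.2427)
X = 2*√119674748505/6279 (X = √(-274384/43953 + 12148) = √(533666660/43953) = 2*√119674748505/6279 ≈ 110.19)
1911 - X = 1911 - 2*√119674748505/6279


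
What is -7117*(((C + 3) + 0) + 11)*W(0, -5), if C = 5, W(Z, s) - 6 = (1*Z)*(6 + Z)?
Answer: -811338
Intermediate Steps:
W(Z, s) = 6 + Z*(6 + Z) (W(Z, s) = 6 + (1*Z)*(6 + Z) = 6 + Z*(6 + Z))
-7117*(((C + 3) + 0) + 11)*W(0, -5) = -7117*(((5 + 3) + 0) + 11)*(6 + 0² + 6*0) = -7117*((8 + 0) + 11)*(6 + 0 + 0) = -7117*(8 + 11)*6 = -135223*6 = -7117*114 = -811338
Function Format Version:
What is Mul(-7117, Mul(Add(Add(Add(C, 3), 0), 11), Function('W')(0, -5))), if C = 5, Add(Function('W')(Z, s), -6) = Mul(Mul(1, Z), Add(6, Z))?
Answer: -811338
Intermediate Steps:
Function('W')(Z, s) = Add(6, Mul(Z, Add(6, Z))) (Function('W')(Z, s) = Add(6, Mul(Mul(1, Z), Add(6, Z))) = Add(6, Mul(Z, Add(6, Z))))
Mul(-7117, Mul(Add(Add(Add(C, 3), 0), 11), Function('W')(0, -5))) = Mul(-7117, Mul(Add(Add(Add(5, 3), 0), 11), Add(6, Pow(0, 2), Mul(6, 0)))) = Mul(-7117, Mul(Add(Add(8, 0), 11), Add(6, 0, 0))) = Mul(-7117, Mul(Add(8, 11), 6)) = Mul(-7117, Mul(19, 6)) = Mul(-7117, 114) = -811338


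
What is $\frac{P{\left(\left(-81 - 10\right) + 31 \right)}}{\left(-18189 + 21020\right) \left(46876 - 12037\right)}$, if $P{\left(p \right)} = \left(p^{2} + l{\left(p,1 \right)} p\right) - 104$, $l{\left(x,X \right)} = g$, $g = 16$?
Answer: $\frac{2536}{98629209} \approx 2.5712 \cdot 10^{-5}$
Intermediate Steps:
$l{\left(x,X \right)} = 16$
$P{\left(p \right)} = -104 + p^{2} + 16 p$ ($P{\left(p \right)} = \left(p^{2} + 16 p\right) - 104 = -104 + p^{2} + 16 p$)
$\frac{P{\left(\left(-81 - 10\right) + 31 \right)}}{\left(-18189 + 21020\right) \left(46876 - 12037\right)} = \frac{-104 + \left(\left(-81 - 10\right) + 31\right)^{2} + 16 \left(\left(-81 - 10\right) + 31\right)}{\left(-18189 + 21020\right) \left(46876 - 12037\right)} = \frac{-104 + \left(-91 + 31\right)^{2} + 16 \left(-91 + 31\right)}{2831 \cdot 34839} = \frac{-104 + \left(-60\right)^{2} + 16 \left(-60\right)}{98629209} = \left(-104 + 3600 - 960\right) \frac{1}{98629209} = 2536 \cdot \frac{1}{98629209} = \frac{2536}{98629209}$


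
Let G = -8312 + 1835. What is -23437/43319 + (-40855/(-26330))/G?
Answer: -799740389983/1477519340358 ≈ -0.54127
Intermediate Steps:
G = -6477
-23437/43319 + (-40855/(-26330))/G = -23437/43319 - 40855/(-26330)/(-6477) = -23437*1/43319 - 40855*(-1/26330)*(-1/6477) = -23437/43319 + (8171/5266)*(-1/6477) = -23437/43319 - 8171/34107882 = -799740389983/1477519340358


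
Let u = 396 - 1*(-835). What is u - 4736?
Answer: -3505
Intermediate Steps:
u = 1231 (u = 396 + 835 = 1231)
u - 4736 = 1231 - 4736 = -3505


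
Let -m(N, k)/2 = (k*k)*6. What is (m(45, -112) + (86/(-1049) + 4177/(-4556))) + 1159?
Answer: -713875670525/4779244 ≈ -1.4937e+5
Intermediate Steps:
m(N, k) = -12*k² (m(N, k) = -2*k*k*6 = -2*k²*6 = -12*k²)
(m(45, -112) + (86/(-1049) + 4177/(-4556))) + 1159 = (-12*(-112)² + (86/(-1049) + 4177/(-4556))) + 1159 = (-12*12544 + (86*(-1/1049) + 4177*(-1/4556))) + 1159 = (-150528 + (-86/1049 - 4177/4556)) + 1159 = (-150528 - 4773489/4779244) + 1159 = -719414814321/4779244 + 1159 = -713875670525/4779244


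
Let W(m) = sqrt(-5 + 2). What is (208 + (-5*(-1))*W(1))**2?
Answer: 43189 + 2080*I*sqrt(3) ≈ 43189.0 + 3602.7*I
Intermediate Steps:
W(m) = I*sqrt(3) (W(m) = sqrt(-3) = I*sqrt(3))
(208 + (-5*(-1))*W(1))**2 = (208 + (-5*(-1))*(I*sqrt(3)))**2 = (208 + 5*(I*sqrt(3)))**2 = (208 + 5*I*sqrt(3))**2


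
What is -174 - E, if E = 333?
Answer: -507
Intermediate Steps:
-174 - E = -174 - 1*333 = -174 - 333 = -507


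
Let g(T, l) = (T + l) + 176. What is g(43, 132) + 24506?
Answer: 24857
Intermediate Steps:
g(T, l) = 176 + T + l
g(43, 132) + 24506 = (176 + 43 + 132) + 24506 = 351 + 24506 = 24857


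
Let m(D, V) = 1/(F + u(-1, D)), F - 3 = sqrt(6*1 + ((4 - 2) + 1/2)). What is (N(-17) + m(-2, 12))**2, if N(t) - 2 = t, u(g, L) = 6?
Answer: 4652683/21025 + 4314*sqrt(34)/21025 ≈ 222.49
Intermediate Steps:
F = 3 + sqrt(34)/2 (F = 3 + sqrt(6*1 + ((4 - 2) + 1/2)) = 3 + sqrt(6 + (2 + 1/2)) = 3 + sqrt(6 + 5/2) = 3 + sqrt(17/2) = 3 + sqrt(34)/2 ≈ 5.9155)
N(t) = 2 + t
m(D, V) = 1/(9 + sqrt(34)/2) (m(D, V) = 1/((3 + sqrt(34)/2) + 6) = 1/(9 + sqrt(34)/2))
(N(-17) + m(-2, 12))**2 = ((2 - 17) + (18/145 - sqrt(34)/145))**2 = (-15 + (18/145 - sqrt(34)/145))**2 = (-2157/145 - sqrt(34)/145)**2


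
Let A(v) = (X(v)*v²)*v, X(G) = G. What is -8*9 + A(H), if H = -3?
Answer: 9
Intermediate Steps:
A(v) = v⁴ (A(v) = (v*v²)*v = v³*v = v⁴)
-8*9 + A(H) = -8*9 + (-3)⁴ = -72 + 81 = 9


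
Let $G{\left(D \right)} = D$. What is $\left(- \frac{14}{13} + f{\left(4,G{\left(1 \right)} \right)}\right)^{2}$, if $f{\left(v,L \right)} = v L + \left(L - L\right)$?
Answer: $\frac{1444}{169} \approx 8.5444$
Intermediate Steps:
$f{\left(v,L \right)} = L v$ ($f{\left(v,L \right)} = L v + 0 = L v$)
$\left(- \frac{14}{13} + f{\left(4,G{\left(1 \right)} \right)}\right)^{2} = \left(- \frac{14}{13} + 1 \cdot 4\right)^{2} = \left(\left(-14\right) \frac{1}{13} + 4\right)^{2} = \left(- \frac{14}{13} + 4\right)^{2} = \left(\frac{38}{13}\right)^{2} = \frac{1444}{169}$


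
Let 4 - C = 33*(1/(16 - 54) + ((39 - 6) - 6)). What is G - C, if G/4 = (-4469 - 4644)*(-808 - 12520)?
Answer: 18461659401/38 ≈ 4.8583e+8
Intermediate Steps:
C = -33673/38 (C = 4 - 33*(1/(16 - 54) + ((39 - 6) - 6)) = 4 - 33*(1/(-38) + (33 - 6)) = 4 - 33*(-1/38 + 27) = 4 - 33*1025/38 = 4 - 1*33825/38 = 4 - 33825/38 = -33673/38 ≈ -886.13)
G = 485832256 (G = 4*((-4469 - 4644)*(-808 - 12520)) = 4*(-9113*(-13328)) = 4*121458064 = 485832256)
G - C = 485832256 - 1*(-33673/38) = 485832256 + 33673/38 = 18461659401/38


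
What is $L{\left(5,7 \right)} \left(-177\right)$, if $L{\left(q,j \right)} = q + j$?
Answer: $-2124$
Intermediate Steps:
$L{\left(q,j \right)} = j + q$
$L{\left(5,7 \right)} \left(-177\right) = \left(7 + 5\right) \left(-177\right) = 12 \left(-177\right) = -2124$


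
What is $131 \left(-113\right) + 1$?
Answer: $-14802$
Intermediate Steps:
$131 \left(-113\right) + 1 = -14803 + 1 = -14802$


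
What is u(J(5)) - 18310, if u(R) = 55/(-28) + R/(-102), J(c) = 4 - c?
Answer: -26149471/1428 ≈ -18312.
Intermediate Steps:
u(R) = -55/28 - R/102 (u(R) = 55*(-1/28) + R*(-1/102) = -55/28 - R/102)
u(J(5)) - 18310 = (-55/28 - (4 - 1*5)/102) - 18310 = (-55/28 - (4 - 5)/102) - 18310 = (-55/28 - 1/102*(-1)) - 18310 = (-55/28 + 1/102) - 18310 = -2791/1428 - 18310 = -26149471/1428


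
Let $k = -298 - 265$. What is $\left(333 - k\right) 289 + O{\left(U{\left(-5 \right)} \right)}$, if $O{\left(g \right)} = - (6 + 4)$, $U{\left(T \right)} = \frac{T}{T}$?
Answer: $258934$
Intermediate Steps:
$U{\left(T \right)} = 1$
$k = -563$ ($k = -298 - 265 = -563$)
$O{\left(g \right)} = -10$ ($O{\left(g \right)} = \left(-1\right) 10 = -10$)
$\left(333 - k\right) 289 + O{\left(U{\left(-5 \right)} \right)} = \left(333 - -563\right) 289 - 10 = \left(333 + 563\right) 289 - 10 = 896 \cdot 289 - 10 = 258944 - 10 = 258934$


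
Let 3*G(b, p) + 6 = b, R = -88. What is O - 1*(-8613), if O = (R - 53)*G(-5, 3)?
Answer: 9130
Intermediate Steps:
G(b, p) = -2 + b/3
O = 517 (O = (-88 - 53)*(-2 + (⅓)*(-5)) = -141*(-2 - 5/3) = -141*(-11/3) = 517)
O - 1*(-8613) = 517 - 1*(-8613) = 517 + 8613 = 9130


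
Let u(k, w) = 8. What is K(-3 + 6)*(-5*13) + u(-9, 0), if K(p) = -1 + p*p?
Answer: -512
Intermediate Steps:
K(p) = -1 + p²
K(-3 + 6)*(-5*13) + u(-9, 0) = (-1 + (-3 + 6)²)*(-5*13) + 8 = (-1 + 3²)*(-65) + 8 = (-1 + 9)*(-65) + 8 = 8*(-65) + 8 = -520 + 8 = -512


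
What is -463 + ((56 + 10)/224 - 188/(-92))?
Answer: -1186665/2576 ≈ -460.66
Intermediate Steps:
-463 + ((56 + 10)/224 - 188/(-92)) = -463 + (66*(1/224) - 188*(-1/92)) = -463 + (33/112 + 47/23) = -463 + 6023/2576 = -1186665/2576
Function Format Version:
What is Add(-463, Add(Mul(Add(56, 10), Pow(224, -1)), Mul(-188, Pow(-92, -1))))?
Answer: Rational(-1186665, 2576) ≈ -460.66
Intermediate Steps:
Add(-463, Add(Mul(Add(56, 10), Pow(224, -1)), Mul(-188, Pow(-92, -1)))) = Add(-463, Add(Mul(66, Rational(1, 224)), Mul(-188, Rational(-1, 92)))) = Add(-463, Add(Rational(33, 112), Rational(47, 23))) = Add(-463, Rational(6023, 2576)) = Rational(-1186665, 2576)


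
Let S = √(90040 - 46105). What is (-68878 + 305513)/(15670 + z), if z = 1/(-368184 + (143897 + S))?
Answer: 62177684742761573685/4117414244054556007 + 236635*√43935/12352242732163668021 ≈ 15.101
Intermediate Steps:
S = √43935 ≈ 209.61
z = 1/(-224287 + √43935) (z = 1/(-368184 + (143897 + √43935)) = 1/(-224287 + √43935) ≈ -4.4627e-6)
(-68878 + 305513)/(15670 + z) = (-68878 + 305513)/(15670 + (-224287/50304614434 - √43935/50304614434)) = 236635/(788273307956493/50304614434 - √43935/50304614434)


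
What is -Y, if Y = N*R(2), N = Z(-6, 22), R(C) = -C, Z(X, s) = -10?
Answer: -20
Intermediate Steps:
N = -10
Y = 20 (Y = -(-10)*2 = -10*(-2) = 20)
-Y = -1*20 = -20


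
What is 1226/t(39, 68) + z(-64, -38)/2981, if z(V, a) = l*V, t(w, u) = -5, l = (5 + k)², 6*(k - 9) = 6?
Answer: -3726706/14905 ≈ -250.03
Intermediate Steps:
k = 10 (k = 9 + (⅙)*6 = 9 + 1 = 10)
l = 225 (l = (5 + 10)² = 15² = 225)
z(V, a) = 225*V
1226/t(39, 68) + z(-64, -38)/2981 = 1226/(-5) + (225*(-64))/2981 = 1226*(-⅕) - 14400*1/2981 = -1226/5 - 14400/2981 = -3726706/14905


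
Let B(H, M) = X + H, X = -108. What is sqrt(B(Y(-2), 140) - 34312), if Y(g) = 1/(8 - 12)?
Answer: I*sqrt(137681)/2 ≈ 185.53*I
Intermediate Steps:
Y(g) = -1/4 (Y(g) = 1/(-4) = -1/4)
B(H, M) = -108 + H
sqrt(B(Y(-2), 140) - 34312) = sqrt((-108 - 1/4) - 34312) = sqrt(-433/4 - 34312) = sqrt(-137681/4) = I*sqrt(137681)/2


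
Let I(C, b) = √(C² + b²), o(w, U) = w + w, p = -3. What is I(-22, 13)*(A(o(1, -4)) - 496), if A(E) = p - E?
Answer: -501*√653 ≈ -12802.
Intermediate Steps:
o(w, U) = 2*w
A(E) = -3 - E
I(-22, 13)*(A(o(1, -4)) - 496) = √((-22)² + 13²)*((-3 - 2) - 496) = √(484 + 169)*((-3 - 1*2) - 496) = √653*((-3 - 2) - 496) = √653*(-5 - 496) = √653*(-501) = -501*√653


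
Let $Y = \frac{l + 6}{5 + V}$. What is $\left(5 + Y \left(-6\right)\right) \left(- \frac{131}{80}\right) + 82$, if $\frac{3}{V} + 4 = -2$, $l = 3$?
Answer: $\frac{7477}{80} \approx 93.463$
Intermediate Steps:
$V = - \frac{1}{2}$ ($V = \frac{3}{-4 - 2} = \frac{3}{-6} = 3 \left(- \frac{1}{6}\right) = - \frac{1}{2} \approx -0.5$)
$Y = 2$ ($Y = \frac{3 + 6}{5 - \frac{1}{2}} = \frac{9}{\frac{9}{2}} = 9 \cdot \frac{2}{9} = 2$)
$\left(5 + Y \left(-6\right)\right) \left(- \frac{131}{80}\right) + 82 = \left(5 + 2 \left(-6\right)\right) \left(- \frac{131}{80}\right) + 82 = \left(5 - 12\right) \left(\left(-131\right) \frac{1}{80}\right) + 82 = \left(-7\right) \left(- \frac{131}{80}\right) + 82 = \frac{917}{80} + 82 = \frac{7477}{80}$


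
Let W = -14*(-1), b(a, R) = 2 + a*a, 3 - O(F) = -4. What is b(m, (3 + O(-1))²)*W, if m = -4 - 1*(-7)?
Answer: 154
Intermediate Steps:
O(F) = 7 (O(F) = 3 - 1*(-4) = 3 + 4 = 7)
m = 3 (m = -4 + 7 = 3)
b(a, R) = 2 + a²
W = 14
b(m, (3 + O(-1))²)*W = (2 + 3²)*14 = (2 + 9)*14 = 11*14 = 154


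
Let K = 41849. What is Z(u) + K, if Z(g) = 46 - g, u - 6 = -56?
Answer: 41945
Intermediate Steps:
u = -50 (u = 6 - 56 = -50)
Z(u) + K = (46 - 1*(-50)) + 41849 = (46 + 50) + 41849 = 96 + 41849 = 41945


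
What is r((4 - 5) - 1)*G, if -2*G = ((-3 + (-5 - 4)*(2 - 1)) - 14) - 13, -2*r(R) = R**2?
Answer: -39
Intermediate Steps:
r(R) = -R**2/2
G = 39/2 (G = -(((-3 + (-5 - 4)*(2 - 1)) - 14) - 13)/2 = -(((-3 - 9*1) - 14) - 13)/2 = -(((-3 - 9) - 14) - 13)/2 = -((-12 - 14) - 13)/2 = -(-26 - 13)/2 = -1/2*(-39) = 39/2 ≈ 19.500)
r((4 - 5) - 1)*G = -((4 - 5) - 1)**2/2*(39/2) = -(-1 - 1)**2/2*(39/2) = -1/2*(-2)**2*(39/2) = -1/2*4*(39/2) = -2*39/2 = -39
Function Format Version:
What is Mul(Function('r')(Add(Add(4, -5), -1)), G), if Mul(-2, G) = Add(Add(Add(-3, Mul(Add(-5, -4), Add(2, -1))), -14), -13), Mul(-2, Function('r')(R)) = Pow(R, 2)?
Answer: -39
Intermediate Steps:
Function('r')(R) = Mul(Rational(-1, 2), Pow(R, 2))
G = Rational(39, 2) (G = Mul(Rational(-1, 2), Add(Add(Add(-3, Mul(Add(-5, -4), Add(2, -1))), -14), -13)) = Mul(Rational(-1, 2), Add(Add(Add(-3, Mul(-9, 1)), -14), -13)) = Mul(Rational(-1, 2), Add(Add(Add(-3, -9), -14), -13)) = Mul(Rational(-1, 2), Add(Add(-12, -14), -13)) = Mul(Rational(-1, 2), Add(-26, -13)) = Mul(Rational(-1, 2), -39) = Rational(39, 2) ≈ 19.500)
Mul(Function('r')(Add(Add(4, -5), -1)), G) = Mul(Mul(Rational(-1, 2), Pow(Add(Add(4, -5), -1), 2)), Rational(39, 2)) = Mul(Mul(Rational(-1, 2), Pow(Add(-1, -1), 2)), Rational(39, 2)) = Mul(Mul(Rational(-1, 2), Pow(-2, 2)), Rational(39, 2)) = Mul(Mul(Rational(-1, 2), 4), Rational(39, 2)) = Mul(-2, Rational(39, 2)) = -39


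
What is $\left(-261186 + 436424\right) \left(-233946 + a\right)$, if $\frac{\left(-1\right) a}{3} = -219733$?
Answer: $74520485214$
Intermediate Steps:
$a = 659199$ ($a = \left(-3\right) \left(-219733\right) = 659199$)
$\left(-261186 + 436424\right) \left(-233946 + a\right) = \left(-261186 + 436424\right) \left(-233946 + 659199\right) = 175238 \cdot 425253 = 74520485214$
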